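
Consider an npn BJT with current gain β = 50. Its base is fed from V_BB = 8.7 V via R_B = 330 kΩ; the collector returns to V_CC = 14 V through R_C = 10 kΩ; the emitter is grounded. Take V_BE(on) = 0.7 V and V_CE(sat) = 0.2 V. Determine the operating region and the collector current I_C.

active; I_C ≈ 1.2 mA

Assume active. Base-emitter loop: I_B = (V_BB − V_BE)/R_B = (8.7 − 0.7)/330 = 0.0242 mA.
I_C = β·I_B = 50×0.0242 = 1.21 mA.
V_CE = V_CC − I_C·R_C = 14 − 1.21×10 = 1.88 V > V_CE(sat), so the active-region assumption holds.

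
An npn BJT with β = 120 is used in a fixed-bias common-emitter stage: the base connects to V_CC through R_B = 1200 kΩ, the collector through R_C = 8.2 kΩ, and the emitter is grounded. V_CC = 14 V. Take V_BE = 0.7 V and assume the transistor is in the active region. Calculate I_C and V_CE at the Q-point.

I_C ≈ 1.3 mA, V_CE ≈ 3.1 V

Base loop: V_CC = I_B·R_B + V_BE, so I_B = (14 − 0.7)/1200 kΩ = 0.0111 mA.
In the active region I_C = β·I_B = 120 × 0.0111 = 1.33 mA.
Collector loop: V_CE = V_CC − I_C·R_C = 14 − 1.33×8.2 = 3.09 V.
Since V_CE = 3.09 V > V_CE(sat) ≈ 0.2 V, the transistor is in the active region as assumed.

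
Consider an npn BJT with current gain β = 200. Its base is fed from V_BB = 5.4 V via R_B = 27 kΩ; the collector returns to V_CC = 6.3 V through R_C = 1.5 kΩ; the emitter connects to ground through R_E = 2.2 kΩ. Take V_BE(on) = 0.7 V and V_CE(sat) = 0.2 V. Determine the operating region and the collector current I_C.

Assume active: I_B = (5.4 − 0.7)/(27 + 201×2.2) = 0.01 mA, I_C = β·I_B = 2 mA.
Then V_CE = 6.3 − 2×1.5 − 2.01×2.2 = -1.13 V < 0.2 V — the active assumption fails.
Re-solve with V_CE = 0.2 V. KCL at the emitter: V_E/R_E = (V_BB−0.7−V_E)/R_B + (V_CC−0.2−V_E)/R_C, giving V_E = 3.66 V.
I_C = (V_CC − 0.2 − V_E)/R_C = (6.1 − 3.66)/1.5 = 1.63 mA.
Check: I_B = (4.7 − 3.66)/27 = 0.0385 mA, and β·I_B = 7.69 mA > I_C, confirming saturation.

saturation; I_C ≈ 1.6 mA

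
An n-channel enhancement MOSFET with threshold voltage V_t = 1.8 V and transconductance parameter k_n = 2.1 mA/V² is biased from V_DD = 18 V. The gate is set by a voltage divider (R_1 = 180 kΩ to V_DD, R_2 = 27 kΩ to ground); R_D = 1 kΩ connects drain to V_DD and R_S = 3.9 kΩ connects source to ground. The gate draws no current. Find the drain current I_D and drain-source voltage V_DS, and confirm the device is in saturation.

V_G = V_DD·R_2/(R_1+R_2) = 18×27/207 = 2.35 V.
Assume saturation: I_D = (k_n/2)(V_GS − V_t)² with V_GS = V_G − I_D·R_S = 2.35 − 3.9·I_D.
Substituting gives 16·I_D² − 5.49·I_D + 0.315 = 0, with roots I_D = 0.0729 or 0.271 mA.
The root I_D = 0.271 mA gives V_GS = 1.29 V ≤ V_t, so take I_D = 0.0729 mA.
Then V_GS = 2.06 V and V_DS = V_DD − I_D(R_D+R_S) = 18 − 0.0729×4.9 = 17.6 V.
Saturation requires V_DS ≥ V_GS − V_t = 0.264 V; 17.6 ≥ 0.264 ✓.

I_D ≈ 0.073 mA, V_DS ≈ 18 V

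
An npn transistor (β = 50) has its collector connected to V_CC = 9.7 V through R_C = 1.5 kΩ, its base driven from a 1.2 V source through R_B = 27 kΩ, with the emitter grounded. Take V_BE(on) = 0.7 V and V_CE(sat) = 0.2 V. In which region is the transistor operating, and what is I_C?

Assume active. Base-emitter loop: I_B = (V_BB − V_BE)/R_B = (1.2 − 0.7)/27 = 0.0185 mA.
I_C = β·I_B = 50×0.0185 = 0.926 mA.
V_CE = V_CC − I_C·R_C = 9.7 − 0.926×1.5 = 8.31 V > V_CE(sat), so the active-region assumption holds.

active; I_C ≈ 0.93 mA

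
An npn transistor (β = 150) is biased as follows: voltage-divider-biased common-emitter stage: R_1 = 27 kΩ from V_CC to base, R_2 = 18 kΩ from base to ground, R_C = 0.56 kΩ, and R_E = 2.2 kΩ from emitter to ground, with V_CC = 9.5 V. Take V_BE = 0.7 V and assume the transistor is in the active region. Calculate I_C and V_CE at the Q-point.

Thevenize the base divider: V_Th = V_CC·R_2/(R_1+R_2) = 9.5×18/45 = 3.8 V, R_Th = R_1‖R_2 = 10.8 kΩ.
Base-emitter loop: V_Th = I_B·R_Th + V_BE + (β+1)I_B·R_E, so I_B = (3.8 − 0.7) / (10.8 + 151×2.2) = 0.00904 mA.
I_C = β·I_B = 150×0.00904 = 1.36 mA, and I_E = (β+1)I_B = 1.36 mA.
V_CE = V_CC − I_C·R_C − I_E·R_E = 9.5 − 1.36×0.56 − 1.36×2.2 = 5.74 V.
V_CE = 5.74 V > 0.2 V confirms active-region operation.

I_C ≈ 1.4 mA, V_CE ≈ 5.7 V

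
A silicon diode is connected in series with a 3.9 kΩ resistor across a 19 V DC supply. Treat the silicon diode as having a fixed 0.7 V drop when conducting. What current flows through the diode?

KVL around the loop: 19 = V_D + I·R = 0.7 + I × 3.9 kΩ.
So I = (19 − 0.7) / 3.9 kΩ = 18.3 / 3.9 = 4.69 mA.

I ≈ 4.7 mA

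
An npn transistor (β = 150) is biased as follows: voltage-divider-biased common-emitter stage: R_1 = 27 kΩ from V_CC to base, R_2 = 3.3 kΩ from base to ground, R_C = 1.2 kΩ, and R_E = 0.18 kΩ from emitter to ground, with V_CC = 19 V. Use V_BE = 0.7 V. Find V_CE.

V_CE ≈ 9.6 V

Thevenize the base divider: V_Th = V_CC·R_2/(R_1+R_2) = 19×3.3/30.3 = 2.07 V, R_Th = R_1‖R_2 = 2.94 kΩ.
Base-emitter loop: V_Th = I_B·R_Th + V_BE + (β+1)I_B·R_E, so I_B = (2.07 − 0.7) / (2.94 + 151×0.18) = 0.0455 mA.
I_C = β·I_B = 150×0.0455 = 6.82 mA, and I_E = (β+1)I_B = 6.86 mA.
V_CE = V_CC − I_C·R_C − I_E·R_E = 19 − 6.82×1.2 − 6.86×0.18 = 9.58 V.
V_CE = 9.58 V > 0.2 V confirms active-region operation.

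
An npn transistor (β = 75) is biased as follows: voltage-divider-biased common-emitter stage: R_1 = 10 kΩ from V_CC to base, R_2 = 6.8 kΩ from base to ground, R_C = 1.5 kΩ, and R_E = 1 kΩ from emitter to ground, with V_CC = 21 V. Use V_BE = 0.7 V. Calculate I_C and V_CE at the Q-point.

I_C ≈ 7.3 mA, V_CE ≈ 2.6 V

Thevenize the base divider: V_Th = V_CC·R_2/(R_1+R_2) = 21×6.8/16.8 = 8.5 V, R_Th = R_1‖R_2 = 4.05 kΩ.
Base-emitter loop: V_Th = I_B·R_Th + V_BE + (β+1)I_B·R_E, so I_B = (8.5 − 0.7) / (4.05 + 76×1) = 0.0974 mA.
I_C = β·I_B = 75×0.0974 = 7.31 mA, and I_E = (β+1)I_B = 7.41 mA.
V_CE = V_CC − I_C·R_C − I_E·R_E = 21 − 7.31×1.5 − 7.41×1 = 2.63 V.
V_CE = 2.63 V > 0.2 V confirms active-region operation.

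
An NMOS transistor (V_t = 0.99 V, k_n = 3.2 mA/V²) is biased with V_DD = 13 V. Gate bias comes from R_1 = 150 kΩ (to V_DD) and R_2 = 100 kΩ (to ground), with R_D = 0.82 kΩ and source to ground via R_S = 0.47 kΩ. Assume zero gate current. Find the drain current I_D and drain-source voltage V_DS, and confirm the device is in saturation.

I_D ≈ 5.1 mA, V_DS ≈ 6.4 V

V_G = V_DD·R_2/(R_1+R_2) = 13×100/250 = 5.2 V.
Assume saturation: I_D = (k_n/2)(V_GS − V_t)² with V_GS = V_G − I_D·R_S = 5.2 − 0.47·I_D.
Substituting gives 0.353·I_D² − 7.33·I_D + 28.4 = 0, with roots I_D = 5.14 or 15.6 mA.
The root I_D = 15.6 mA gives V_GS = -2.13 V ≤ V_t, so take I_D = 5.14 mA.
Then V_GS = 2.78 V and V_DS = V_DD − I_D(R_D+R_S) = 13 − 5.14×1.29 = 6.37 V.
Saturation requires V_DS ≥ V_GS − V_t = 1.79 V; 6.37 ≥ 1.79 ✓.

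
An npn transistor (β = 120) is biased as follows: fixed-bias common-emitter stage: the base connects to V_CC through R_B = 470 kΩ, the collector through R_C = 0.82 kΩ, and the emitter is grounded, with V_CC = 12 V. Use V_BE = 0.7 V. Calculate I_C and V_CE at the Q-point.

I_C ≈ 2.9 mA, V_CE ≈ 9.6 V

Base loop: V_CC = I_B·R_B + V_BE, so I_B = (12 − 0.7)/470 kΩ = 0.024 mA.
In the active region I_C = β·I_B = 120 × 0.024 = 2.89 mA.
Collector loop: V_CE = V_CC − I_C·R_C = 12 − 2.89×0.82 = 9.63 V.
Since V_CE = 9.63 V > V_CE(sat) ≈ 0.2 V, the transistor is in the active region as assumed.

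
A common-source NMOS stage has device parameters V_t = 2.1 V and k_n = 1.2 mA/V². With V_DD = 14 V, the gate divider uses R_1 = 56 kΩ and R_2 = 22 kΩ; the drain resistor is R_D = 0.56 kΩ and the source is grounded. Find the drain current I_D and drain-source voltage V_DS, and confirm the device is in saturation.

V_G = V_DD·R_2/(R_1+R_2) = 14×22/78 = 3.95 V. With the source grounded, V_GS = V_G = 3.95 V.
Assume saturation: I_D = (k_n/2)(V_GS − V_t)² = (1.2/2)×(3.95 − 2.1)² = 0.6×1.85² = 2.05 mA.
V_DS = V_DD − I_D·R_D = 14 − 2.05×0.56 = 12.9 V.
Saturation requires V_DS ≥ V_GS − V_t = 1.85 V; 12.9 ≥ 1.85 ✓.

I_D ≈ 2.1 mA, V_DS ≈ 13 V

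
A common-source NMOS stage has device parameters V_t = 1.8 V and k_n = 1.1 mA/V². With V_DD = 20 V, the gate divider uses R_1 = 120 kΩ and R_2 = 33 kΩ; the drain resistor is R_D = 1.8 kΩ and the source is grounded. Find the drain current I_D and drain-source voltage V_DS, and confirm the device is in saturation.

V_G = V_DD·R_2/(R_1+R_2) = 20×33/153 = 4.31 V. With the source grounded, V_GS = V_G = 4.31 V.
Assume saturation: I_D = (k_n/2)(V_GS − V_t)² = (1.1/2)×(4.31 − 1.8)² = 0.55×2.51² = 3.48 mA.
V_DS = V_DD − I_D·R_D = 20 − 3.48×1.8 = 13.7 V.
Saturation requires V_DS ≥ V_GS − V_t = 2.51 V; 13.7 ≥ 2.51 ✓.

I_D ≈ 3.5 mA, V_DS ≈ 14 V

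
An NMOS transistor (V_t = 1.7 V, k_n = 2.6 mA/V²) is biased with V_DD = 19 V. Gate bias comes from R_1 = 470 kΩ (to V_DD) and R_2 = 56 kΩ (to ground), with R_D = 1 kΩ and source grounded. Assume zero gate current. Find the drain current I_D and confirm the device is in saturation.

I_D ≈ 0.14 mA

V_G = V_DD·R_2/(R_1+R_2) = 19×56/526 = 2.02 V. With the source grounded, V_GS = V_G = 2.02 V.
Assume saturation: I_D = (k_n/2)(V_GS − V_t)² = (2.6/2)×(2.02 − 1.7)² = 1.3×0.323² = 0.135 mA.
V_DS = V_DD − I_D·R_D = 19 − 0.135×1 = 18.9 V.
Saturation requires V_DS ≥ V_GS − V_t = 0.323 V; 18.9 ≥ 0.323 ✓.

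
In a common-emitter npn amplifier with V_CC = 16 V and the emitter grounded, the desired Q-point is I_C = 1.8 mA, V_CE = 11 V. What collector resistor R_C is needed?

R_C ≈ 2.8 kΩ

Collector loop: V_CC = I_C·R_C + V_CE.
R_C = (V_CC − V_CE)/I_C = (16 − 11)/1.8 = 2.78 kΩ.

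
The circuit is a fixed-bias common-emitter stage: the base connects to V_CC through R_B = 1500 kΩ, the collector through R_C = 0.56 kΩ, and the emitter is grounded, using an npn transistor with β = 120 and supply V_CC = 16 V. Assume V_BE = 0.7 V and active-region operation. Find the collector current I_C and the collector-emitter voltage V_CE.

I_C ≈ 1.2 mA, V_CE ≈ 15 V

Base loop: V_CC = I_B·R_B + V_BE, so I_B = (16 − 0.7)/1500 kΩ = 0.0102 mA.
In the active region I_C = β·I_B = 120 × 0.0102 = 1.22 mA.
Collector loop: V_CE = V_CC − I_C·R_C = 16 − 1.22×0.56 = 15.3 V.
Since V_CE = 15.3 V > V_CE(sat) ≈ 0.2 V, the transistor is in the active region as assumed.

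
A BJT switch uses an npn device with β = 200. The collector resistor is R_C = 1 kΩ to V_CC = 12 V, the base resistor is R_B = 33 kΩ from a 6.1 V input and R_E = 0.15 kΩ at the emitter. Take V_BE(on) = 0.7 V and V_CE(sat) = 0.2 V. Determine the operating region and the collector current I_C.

saturation; I_C ≈ 10 mA

Assume active: I_B = (6.1 − 0.7)/(33 + 201×0.15) = 0.0855 mA, I_C = β·I_B = 17.1 mA.
Then V_CE = 12 − 17.1×1 − 17.2×0.15 = -7.68 V < 0.2 V — the active assumption fails.
Re-solve with V_CE = 0.2 V. KCL at the emitter: V_E/R_E = (V_BB−0.7−V_E)/R_B + (V_CC−0.2−V_E)/R_C, giving V_E = 1.55 V.
I_C = (V_CC − 0.2 − V_E)/R_C = (11.8 − 1.55)/1 = 10.2 mA.
Check: I_B = (5.4 − 1.55)/33 = 0.117 mA, and β·I_B = 23.3 mA > I_C, confirming saturation.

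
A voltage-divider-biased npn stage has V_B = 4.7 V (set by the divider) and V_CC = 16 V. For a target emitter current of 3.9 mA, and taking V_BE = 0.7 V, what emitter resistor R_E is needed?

R_E ≈ 1 kΩ

V_E = V_B − V_BE = 4.7 − 0.7 = 4 V.
R_E = V_E / I_E = 4 / 3.9 = 1.03 kΩ.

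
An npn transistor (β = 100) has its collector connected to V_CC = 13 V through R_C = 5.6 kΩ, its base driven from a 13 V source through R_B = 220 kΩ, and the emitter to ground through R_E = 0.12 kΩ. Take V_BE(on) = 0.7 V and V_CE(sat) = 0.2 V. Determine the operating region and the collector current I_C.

saturation; I_C ≈ 2.2 mA

Assume active: I_B = (13 − 0.7)/(220 + 101×0.12) = 0.053 mA, I_C = β·I_B = 5.3 mA.
Then V_CE = 13 − 5.3×5.6 − 5.35×0.12 = -17.3 V < 0.2 V — the active assumption fails.
Re-solve with V_CE = 0.2 V. KCL at the emitter: V_E/R_E = (V_BB−0.7−V_E)/R_B + (V_CC−0.2−V_E)/R_C, giving V_E = 0.275 V.
I_C = (V_CC − 0.2 − V_E)/R_C = (12.8 − 0.275)/5.6 = 2.24 mA.
Check: I_B = (12.3 − 0.275)/220 = 0.0547 mA, and β·I_B = 5.47 mA > I_C, confirming saturation.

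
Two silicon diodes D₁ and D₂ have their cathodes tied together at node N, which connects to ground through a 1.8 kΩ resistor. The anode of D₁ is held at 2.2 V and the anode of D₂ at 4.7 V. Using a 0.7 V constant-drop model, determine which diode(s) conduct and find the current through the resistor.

Assume both conduct. Then node N would need to be at both 2.2−0.7 = 1.5 V and 4.7−0.7 = 4 V, which is impossible.
Assume only D₂ conducts: V_N = 4.7 − 0.7 = 4 V, so I_R = 4/1.8 = 2.22 mA.
Check D₁: its anode-to-cathode voltage is 2.2 − 4 = -1.8 V < 0.7 V, so it is off. The assumption is consistent.

Only D₂ conducts; I_R ≈ 2.2 mA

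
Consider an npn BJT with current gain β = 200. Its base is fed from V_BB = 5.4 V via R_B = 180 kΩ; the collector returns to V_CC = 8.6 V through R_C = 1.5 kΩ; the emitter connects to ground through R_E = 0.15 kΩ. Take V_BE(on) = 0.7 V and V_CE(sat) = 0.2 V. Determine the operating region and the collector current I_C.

active; I_C ≈ 4.5 mA

Assume active. Base-emitter loop: I_B = (V_BB − V_BE)/(R_B + (β+1)R_E) = (5.4 − 0.7)/(180 + 201×0.15) = 0.0224 mA.
I_C = β·I_B = 200×0.0224 = 4.47 mA.
V_CE = V_CC − I_C·R_C − I_E·R_E = 8.6 − 4.47×1.5 − 4.5×0.15 = 1.22 V > V_CE(sat), so the active-region assumption holds.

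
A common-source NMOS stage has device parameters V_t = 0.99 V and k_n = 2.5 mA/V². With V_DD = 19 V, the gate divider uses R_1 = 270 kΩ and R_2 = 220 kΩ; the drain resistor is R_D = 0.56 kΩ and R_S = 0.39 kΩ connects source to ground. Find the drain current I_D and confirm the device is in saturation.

V_G = V_DD·R_2/(R_1+R_2) = 19×220/490 = 8.53 V.
Assume saturation: I_D = (k_n/2)(V_GS − V_t)² with V_GS = V_G − I_D·R_S = 8.53 − 0.39·I_D.
Substituting gives 0.19·I_D² − 8.35·I_D + 71.1 = 0, with roots I_D = 11.5 or 32.4 mA.
The root I_D = 32.4 mA gives V_GS = -4.1 V ≤ V_t, so take I_D = 11.5 mA.
Then V_GS = 4.03 V and V_DS = V_DD − I_D(R_D+R_S) = 19 − 11.5×0.95 = 8.03 V.
Saturation requires V_DS ≥ V_GS − V_t = 3.04 V; 8.03 ≥ 3.04 ✓.

I_D ≈ 12 mA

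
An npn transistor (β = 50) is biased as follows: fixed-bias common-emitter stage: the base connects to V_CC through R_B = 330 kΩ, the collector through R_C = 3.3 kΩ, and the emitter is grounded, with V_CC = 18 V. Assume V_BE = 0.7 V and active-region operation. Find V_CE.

V_CE ≈ 9.3 V

Base loop: V_CC = I_B·R_B + V_BE, so I_B = (18 − 0.7)/330 kΩ = 0.0524 mA.
In the active region I_C = β·I_B = 50 × 0.0524 = 2.62 mA.
Collector loop: V_CE = V_CC − I_C·R_C = 18 − 2.62×3.3 = 9.35 V.
Since V_CE = 9.35 V > V_CE(sat) ≈ 0.2 V, the transistor is in the active region as assumed.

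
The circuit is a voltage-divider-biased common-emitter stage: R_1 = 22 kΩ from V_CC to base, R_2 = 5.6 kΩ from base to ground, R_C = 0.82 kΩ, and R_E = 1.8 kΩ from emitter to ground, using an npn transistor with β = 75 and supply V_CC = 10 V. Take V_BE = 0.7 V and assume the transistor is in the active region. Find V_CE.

Thevenize the base divider: V_Th = V_CC·R_2/(R_1+R_2) = 10×5.6/27.6 = 2.03 V, R_Th = R_1‖R_2 = 4.46 kΩ.
Base-emitter loop: V_Th = I_B·R_Th + V_BE + (β+1)I_B·R_E, so I_B = (2.03 − 0.7) / (4.46 + 76×1.8) = 0.00941 mA.
I_C = β·I_B = 75×0.00941 = 0.706 mA, and I_E = (β+1)I_B = 0.715 mA.
V_CE = V_CC − I_C·R_C − I_E·R_E = 10 − 0.706×0.82 − 0.715×1.8 = 8.13 V.
V_CE = 8.13 V > 0.2 V confirms active-region operation.

V_CE ≈ 8.1 V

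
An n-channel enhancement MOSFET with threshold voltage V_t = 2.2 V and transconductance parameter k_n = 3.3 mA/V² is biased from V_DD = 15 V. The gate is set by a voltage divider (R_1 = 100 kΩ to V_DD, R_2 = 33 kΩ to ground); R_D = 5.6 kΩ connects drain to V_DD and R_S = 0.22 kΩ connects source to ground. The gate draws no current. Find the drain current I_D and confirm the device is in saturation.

V_G = V_DD·R_2/(R_1+R_2) = 15×33/133 = 3.72 V.
Assume saturation: I_D = (k_n/2)(V_GS − V_t)² with V_GS = V_G − I_D·R_S = 3.72 − 0.22·I_D.
Substituting gives 0.0799·I_D² − 2.1·I_D + 3.82 = 0, with roots I_D = 1.96 or 24.4 mA.
The root I_D = 24.4 mA gives V_GS = -1.65 V ≤ V_t, so take I_D = 1.96 mA.
Then V_GS = 3.29 V and V_DS = V_DD − I_D(R_D+R_S) = 15 − 1.96×5.82 = 3.58 V.
Saturation requires V_DS ≥ V_GS − V_t = 1.09 V; 3.58 ≥ 1.09 ✓.

I_D ≈ 2 mA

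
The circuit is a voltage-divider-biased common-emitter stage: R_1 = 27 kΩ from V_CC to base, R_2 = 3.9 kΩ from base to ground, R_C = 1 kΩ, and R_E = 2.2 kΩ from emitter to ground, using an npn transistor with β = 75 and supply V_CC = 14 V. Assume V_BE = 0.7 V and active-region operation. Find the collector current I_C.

I_C ≈ 0.47 mA

Thevenize the base divider: V_Th = V_CC·R_2/(R_1+R_2) = 14×3.9/30.9 = 1.77 V, R_Th = R_1‖R_2 = 3.41 kΩ.
Base-emitter loop: V_Th = I_B·R_Th + V_BE + (β+1)I_B·R_E, so I_B = (1.77 − 0.7) / (3.41 + 76×2.2) = 0.00625 mA.
I_C = β·I_B = 75×0.00625 = 0.469 mA, and I_E = (β+1)I_B = 0.475 mA.
V_CE = V_CC − I_C·R_C − I_E·R_E = 14 − 0.469×1 − 0.475×2.2 = 12.5 V.
V_CE = 12.5 V > 0.2 V confirms active-region operation.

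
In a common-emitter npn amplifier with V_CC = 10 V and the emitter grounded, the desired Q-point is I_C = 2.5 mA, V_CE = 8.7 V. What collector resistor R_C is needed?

R_C ≈ 0.52 kΩ

Collector loop: V_CC = I_C·R_C + V_CE.
R_C = (V_CC − V_CE)/I_C = (10 − 8.7)/2.5 = 0.52 kΩ.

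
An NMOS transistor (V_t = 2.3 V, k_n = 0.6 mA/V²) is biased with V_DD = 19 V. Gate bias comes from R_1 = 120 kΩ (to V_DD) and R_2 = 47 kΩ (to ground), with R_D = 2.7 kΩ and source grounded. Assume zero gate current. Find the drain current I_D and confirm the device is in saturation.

V_G = V_DD·R_2/(R_1+R_2) = 19×47/167 = 5.35 V. With the source grounded, V_GS = V_G = 5.35 V.
Assume saturation: I_D = (k_n/2)(V_GS − V_t)² = (0.6/2)×(5.35 − 2.3)² = 0.3×3.05² = 2.79 mA.
V_DS = V_DD − I_D·R_D = 19 − 2.79×2.7 = 11.5 V.
Saturation requires V_DS ≥ V_GS − V_t = 3.05 V; 11.5 ≥ 3.05 ✓.

I_D ≈ 2.8 mA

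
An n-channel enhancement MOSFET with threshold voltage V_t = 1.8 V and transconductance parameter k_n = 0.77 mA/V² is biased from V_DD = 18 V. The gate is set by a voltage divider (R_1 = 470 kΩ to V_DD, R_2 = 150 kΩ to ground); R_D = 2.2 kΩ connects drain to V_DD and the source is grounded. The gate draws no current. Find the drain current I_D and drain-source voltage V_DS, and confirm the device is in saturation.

I_D ≈ 2.5 mA, V_DS ≈ 12 V

V_G = V_DD·R_2/(R_1+R_2) = 18×150/620 = 4.35 V. With the source grounded, V_GS = V_G = 4.35 V.
Assume saturation: I_D = (k_n/2)(V_GS − V_t)² = (0.77/2)×(4.35 − 1.8)² = 0.385×2.55² = 2.51 mA.
V_DS = V_DD − I_D·R_D = 18 − 2.51×2.2 = 12.5 V.
Saturation requires V_DS ≥ V_GS − V_t = 2.55 V; 12.5 ≥ 2.55 ✓.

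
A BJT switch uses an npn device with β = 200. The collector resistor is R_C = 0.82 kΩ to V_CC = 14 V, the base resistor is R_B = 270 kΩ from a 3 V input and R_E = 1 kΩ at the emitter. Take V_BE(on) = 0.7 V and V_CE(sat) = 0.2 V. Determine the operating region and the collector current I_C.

Assume active. Base-emitter loop: I_B = (V_BB − V_BE)/(R_B + (β+1)R_E) = (3 − 0.7)/(270 + 201×1) = 0.00488 mA.
I_C = β·I_B = 200×0.00488 = 0.977 mA.
V_CE = V_CC − I_C·R_C − I_E·R_E = 14 − 0.977×0.82 − 0.982×1 = 12.2 V > V_CE(sat), so the active-region assumption holds.

active; I_C ≈ 0.98 mA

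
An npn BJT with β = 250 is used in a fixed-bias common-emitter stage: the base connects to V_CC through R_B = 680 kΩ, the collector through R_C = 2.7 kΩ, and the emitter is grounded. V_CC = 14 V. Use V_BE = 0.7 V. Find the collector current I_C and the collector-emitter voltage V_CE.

Base loop: V_CC = I_B·R_B + V_BE, so I_B = (14 − 0.7)/680 kΩ = 0.0196 mA.
In the active region I_C = β·I_B = 250 × 0.0196 = 4.89 mA.
Collector loop: V_CE = V_CC − I_C·R_C = 14 − 4.89×2.7 = 0.798 V.
Since V_CE = 0.798 V > V_CE(sat) ≈ 0.2 V, the transistor is in the active region as assumed.

I_C ≈ 4.9 mA, V_CE ≈ 0.8 V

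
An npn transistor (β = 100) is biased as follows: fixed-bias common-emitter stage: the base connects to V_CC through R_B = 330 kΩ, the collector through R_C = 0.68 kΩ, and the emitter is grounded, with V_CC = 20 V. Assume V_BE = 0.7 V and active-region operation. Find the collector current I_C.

I_C ≈ 5.8 mA

Base loop: V_CC = I_B·R_B + V_BE, so I_B = (20 − 0.7)/330 kΩ = 0.0585 mA.
In the active region I_C = β·I_B = 100 × 0.0585 = 5.85 mA.
Collector loop: V_CE = V_CC − I_C·R_C = 20 − 5.85×0.68 = 16 V.
Since V_CE = 16 V > V_CE(sat) ≈ 0.2 V, the transistor is in the active region as assumed.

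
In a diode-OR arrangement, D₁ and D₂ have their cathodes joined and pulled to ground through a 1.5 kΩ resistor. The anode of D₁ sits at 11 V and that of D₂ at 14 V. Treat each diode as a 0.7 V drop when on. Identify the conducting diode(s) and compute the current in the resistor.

Assume both conduct. Then node N would need to be at both 11−0.7 = 10.3 V and 14−0.7 = 13.3 V, which is impossible.
Assume only D₂ conducts: V_N = 14 − 0.7 = 13.3 V, so I_R = 13.3/1.5 = 8.87 mA.
Check D₁: its anode-to-cathode voltage is 11 − 13.3 = -2.3 V < 0.7 V, so it is off. The assumption is consistent.

Only D₂ conducts; I_R ≈ 8.9 mA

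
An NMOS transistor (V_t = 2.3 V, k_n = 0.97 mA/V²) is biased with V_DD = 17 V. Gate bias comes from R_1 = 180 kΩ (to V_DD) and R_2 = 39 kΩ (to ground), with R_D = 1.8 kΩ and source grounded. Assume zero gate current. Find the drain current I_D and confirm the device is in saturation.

I_D ≈ 0.26 mA

V_G = V_DD·R_2/(R_1+R_2) = 17×39/219 = 3.03 V. With the source grounded, V_GS = V_G = 3.03 V.
Assume saturation: I_D = (k_n/2)(V_GS − V_t)² = (0.97/2)×(3.03 − 2.3)² = 0.485×0.727² = 0.257 mA.
V_DS = V_DD − I_D·R_D = 17 − 0.257×1.8 = 16.5 V.
Saturation requires V_DS ≥ V_GS − V_t = 0.727 V; 16.5 ≥ 0.727 ✓.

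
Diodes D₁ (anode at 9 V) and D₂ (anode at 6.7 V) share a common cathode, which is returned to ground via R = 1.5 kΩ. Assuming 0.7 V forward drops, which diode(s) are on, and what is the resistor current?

Assume both conduct. Then node N would need to be at both 9−0.7 = 8.3 V and 6.7−0.7 = 6 V, which is impossible.
Assume only D₁ conducts: V_N = 9 − 0.7 = 8.3 V, so I_R = 8.3/1.5 = 5.53 mA.
Check D₂: its anode-to-cathode voltage is 6.7 − 8.3 = -1.6 V < 0.7 V, so it is off. The assumption is consistent.

Only D₁ conducts; I_R ≈ 5.5 mA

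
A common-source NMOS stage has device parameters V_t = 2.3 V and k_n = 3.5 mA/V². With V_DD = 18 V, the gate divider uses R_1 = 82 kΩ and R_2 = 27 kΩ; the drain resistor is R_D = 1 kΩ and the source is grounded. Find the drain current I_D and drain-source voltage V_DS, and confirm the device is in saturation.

V_G = V_DD·R_2/(R_1+R_2) = 18×27/109 = 4.46 V. With the source grounded, V_GS = V_G = 4.46 V.
Assume saturation: I_D = (k_n/2)(V_GS − V_t)² = (3.5/2)×(4.46 − 2.3)² = 1.75×2.16² = 8.16 mA.
V_DS = V_DD − I_D·R_D = 18 − 8.16×1 = 9.84 V.
Saturation requires V_DS ≥ V_GS − V_t = 2.16 V; 9.84 ≥ 2.16 ✓.

I_D ≈ 8.2 mA, V_DS ≈ 9.8 V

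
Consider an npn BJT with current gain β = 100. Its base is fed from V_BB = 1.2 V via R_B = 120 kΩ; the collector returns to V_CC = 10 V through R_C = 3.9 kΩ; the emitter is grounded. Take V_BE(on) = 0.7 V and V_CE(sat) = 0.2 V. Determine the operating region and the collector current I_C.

active; I_C ≈ 0.42 mA

Assume active. Base-emitter loop: I_B = (V_BB − V_BE)/R_B = (1.2 − 0.7)/120 = 0.00417 mA.
I_C = β·I_B = 100×0.00417 = 0.417 mA.
V_CE = V_CC − I_C·R_C = 10 − 0.417×3.9 = 8.38 V > V_CE(sat), so the active-region assumption holds.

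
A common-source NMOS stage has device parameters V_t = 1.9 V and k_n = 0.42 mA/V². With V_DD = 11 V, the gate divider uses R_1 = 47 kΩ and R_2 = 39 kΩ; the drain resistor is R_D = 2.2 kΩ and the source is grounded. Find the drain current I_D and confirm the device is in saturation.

I_D ≈ 2 mA

V_G = V_DD·R_2/(R_1+R_2) = 11×39/86 = 4.99 V. With the source grounded, V_GS = V_G = 4.99 V.
Assume saturation: I_D = (k_n/2)(V_GS − V_t)² = (0.42/2)×(4.99 − 1.9)² = 0.21×3.09² = 2 mA.
V_DS = V_DD − I_D·R_D = 11 − 2×2.2 = 6.59 V.
Saturation requires V_DS ≥ V_GS − V_t = 3.09 V; 6.59 ≥ 3.09 ✓.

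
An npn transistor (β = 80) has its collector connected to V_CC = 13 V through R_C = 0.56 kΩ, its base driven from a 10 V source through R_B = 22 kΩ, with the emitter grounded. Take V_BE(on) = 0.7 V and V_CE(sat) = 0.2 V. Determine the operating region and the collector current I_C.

Assume active: I_B = (10 − 0.7)/22 = 0.423 mA, giving I_C = β·I_B = 33.8 mA.
But then V_CE = 13 − 33.8×0.56 = -5.94 V < V_CE(sat) = 0.2 V — impossible in the active region.
So the transistor is saturated. With V_CE = 0.2 V, I_C = (V_CC − 0.2)/R_C = 12.8/0.56 = 22.9 mA.
Check: β·I_B = 33.8 mA > I_C = 22.9 mA, confirming saturation.

saturation; I_C ≈ 23 mA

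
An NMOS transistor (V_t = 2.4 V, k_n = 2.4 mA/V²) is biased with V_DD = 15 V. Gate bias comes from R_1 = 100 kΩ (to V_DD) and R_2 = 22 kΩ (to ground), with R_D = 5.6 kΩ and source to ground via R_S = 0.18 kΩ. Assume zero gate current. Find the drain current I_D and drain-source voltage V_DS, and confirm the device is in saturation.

I_D ≈ 0.099 mA, V_DS ≈ 14 V

V_G = V_DD·R_2/(R_1+R_2) = 15×22/122 = 2.7 V.
Assume saturation: I_D = (k_n/2)(V_GS − V_t)² with V_GS = V_G − I_D·R_S = 2.7 − 0.18·I_D.
Substituting gives 0.0389·I_D² − 1.13·I_D + 0.112 = 0, with roots I_D = 0.0989 or 29 mA.
The root I_D = 29 mA gives V_GS = -2.52 V ≤ V_t, so take I_D = 0.0989 mA.
Then V_GS = 2.69 V and V_DS = V_DD − I_D(R_D+R_S) = 15 − 0.0989×5.78 = 14.4 V.
Saturation requires V_DS ≥ V_GS − V_t = 0.287 V; 14.4 ≥ 0.287 ✓.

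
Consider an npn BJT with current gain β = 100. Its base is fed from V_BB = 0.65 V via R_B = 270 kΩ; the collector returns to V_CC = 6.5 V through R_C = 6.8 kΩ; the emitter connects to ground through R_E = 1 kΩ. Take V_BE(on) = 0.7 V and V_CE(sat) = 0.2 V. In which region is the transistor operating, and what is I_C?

V_BB = 0.65 V ≤ V_BE(on) = 0.7 V, so the base-emitter junction is not forward biased.
The transistor is in cutoff: I_B = I_C = 0.

cutoff; I_C ≈ 0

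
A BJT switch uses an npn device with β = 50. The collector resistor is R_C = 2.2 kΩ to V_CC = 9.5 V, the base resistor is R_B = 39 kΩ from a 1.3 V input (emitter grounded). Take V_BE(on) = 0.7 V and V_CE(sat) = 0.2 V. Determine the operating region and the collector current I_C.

Assume active. Base-emitter loop: I_B = (V_BB − V_BE)/R_B = (1.3 − 0.7)/39 = 0.0154 mA.
I_C = β·I_B = 50×0.0154 = 0.769 mA.
V_CE = V_CC − I_C·R_C = 9.5 − 0.769×2.2 = 7.81 V > V_CE(sat), so the active-region assumption holds.

active; I_C ≈ 0.77 mA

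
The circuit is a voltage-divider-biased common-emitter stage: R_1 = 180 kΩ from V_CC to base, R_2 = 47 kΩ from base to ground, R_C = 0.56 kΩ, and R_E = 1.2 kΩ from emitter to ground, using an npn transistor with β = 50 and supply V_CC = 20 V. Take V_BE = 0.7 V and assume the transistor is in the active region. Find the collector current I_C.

I_C ≈ 1.7 mA

Thevenize the base divider: V_Th = V_CC·R_2/(R_1+R_2) = 20×47/227 = 4.14 V, R_Th = R_1‖R_2 = 37.3 kΩ.
Base-emitter loop: V_Th = I_B·R_Th + V_BE + (β+1)I_B·R_E, so I_B = (4.14 − 0.7) / (37.3 + 51×1.2) = 0.0349 mA.
I_C = β·I_B = 50×0.0349 = 1.75 mA, and I_E = (β+1)I_B = 1.78 mA.
V_CE = V_CC − I_C·R_C − I_E·R_E = 20 − 1.75×0.56 − 1.78×1.2 = 16.9 V.
V_CE = 16.9 V > 0.2 V confirms active-region operation.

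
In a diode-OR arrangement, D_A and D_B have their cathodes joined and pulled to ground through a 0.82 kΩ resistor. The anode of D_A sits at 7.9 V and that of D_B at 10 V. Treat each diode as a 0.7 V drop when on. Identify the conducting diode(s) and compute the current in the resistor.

Only D_B conducts; I_R ≈ 11 mA

Assume both conduct. Then node N would need to be at both 7.9−0.7 = 7.2 V and 10−0.7 = 9.3 V, which is impossible.
Assume only D_B conducts: V_N = 10 − 0.7 = 9.3 V, so I_R = 9.3/0.82 = 11.3 mA.
Check D_A: its anode-to-cathode voltage is 7.9 − 9.3 = -1.4 V < 0.7 V, so it is off. The assumption is consistent.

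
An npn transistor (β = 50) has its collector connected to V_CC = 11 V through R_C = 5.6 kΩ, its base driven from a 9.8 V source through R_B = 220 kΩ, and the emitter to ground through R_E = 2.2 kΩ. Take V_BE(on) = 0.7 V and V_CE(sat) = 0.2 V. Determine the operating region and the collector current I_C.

active; I_C ≈ 1.4 mA

Assume active. Base-emitter loop: I_B = (V_BB − V_BE)/(R_B + (β+1)R_E) = (9.8 − 0.7)/(220 + 51×2.2) = 0.0274 mA.
I_C = β·I_B = 50×0.0274 = 1.37 mA.
V_CE = V_CC − I_C·R_C − I_E·R_E = 11 − 1.37×5.6 − 1.4×2.2 = 0.256 V > V_CE(sat), so the active-region assumption holds.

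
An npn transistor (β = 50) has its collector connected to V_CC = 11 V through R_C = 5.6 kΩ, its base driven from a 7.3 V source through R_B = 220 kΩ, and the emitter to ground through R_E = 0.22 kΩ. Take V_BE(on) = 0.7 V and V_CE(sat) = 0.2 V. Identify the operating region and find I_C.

Assume active. Base-emitter loop: I_B = (V_BB − V_BE)/(R_B + (β+1)R_E) = (7.3 − 0.7)/(220 + 51×0.22) = 0.0285 mA.
I_C = β·I_B = 50×0.0285 = 1.43 mA.
V_CE = V_CC − I_C·R_C − I_E·R_E = 11 − 1.43×5.6 − 1.46×0.22 = 2.69 V > V_CE(sat), so the active-region assumption holds.

active; I_C ≈ 1.4 mA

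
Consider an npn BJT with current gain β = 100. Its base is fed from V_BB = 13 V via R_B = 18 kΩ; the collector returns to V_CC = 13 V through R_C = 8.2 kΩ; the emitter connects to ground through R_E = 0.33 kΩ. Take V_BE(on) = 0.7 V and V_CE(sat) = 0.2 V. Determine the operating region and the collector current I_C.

Assume active: I_B = (13 − 0.7)/(18 + 101×0.33) = 0.24 mA, I_C = β·I_B = 24 mA.
Then V_CE = 13 − 24×8.2 − 24.2×0.33 = -191 V < 0.2 V — the active assumption fails.
Re-solve with V_CE = 0.2 V. KCL at the emitter: V_E/R_E = (V_BB−0.7−V_E)/R_B + (V_CC−0.2−V_E)/R_C, giving V_E = 0.7 V.
I_C = (V_CC − 0.2 − V_E)/R_C = (12.8 − 0.7)/8.2 = 1.48 mA.
Check: I_B = (12.3 − 0.7)/18 = 0.644 mA, and β·I_B = 64.4 mA > I_C, confirming saturation.

saturation; I_C ≈ 1.5 mA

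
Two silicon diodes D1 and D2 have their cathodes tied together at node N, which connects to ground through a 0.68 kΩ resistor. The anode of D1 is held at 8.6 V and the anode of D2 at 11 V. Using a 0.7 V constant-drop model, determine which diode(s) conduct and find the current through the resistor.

Only D2 conducts; I_R ≈ 15 mA

Assume both conduct. Then node N would need to be at both 8.6−0.7 = 7.9 V and 11−0.7 = 10.3 V, which is impossible.
Assume only D2 conducts: V_N = 11 − 0.7 = 10.3 V, so I_R = 10.3/0.68 = 15.1 mA.
Check D1: its anode-to-cathode voltage is 8.6 − 10.3 = -1.7 V < 0.7 V, so it is off. The assumption is consistent.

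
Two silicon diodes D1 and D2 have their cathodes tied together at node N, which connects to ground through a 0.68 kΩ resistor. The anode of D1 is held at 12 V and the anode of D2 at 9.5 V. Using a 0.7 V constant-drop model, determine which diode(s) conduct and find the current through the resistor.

Only D1 conducts; I_R ≈ 17 mA

Assume both conduct. Then node N would need to be at both 12−0.7 = 11.3 V and 9.5−0.7 = 8.8 V, which is impossible.
Assume only D1 conducts: V_N = 12 − 0.7 = 11.3 V, so I_R = 11.3/0.68 = 16.6 mA.
Check D2: its anode-to-cathode voltage is 9.5 − 11.3 = -1.8 V < 0.7 V, so it is off. The assumption is consistent.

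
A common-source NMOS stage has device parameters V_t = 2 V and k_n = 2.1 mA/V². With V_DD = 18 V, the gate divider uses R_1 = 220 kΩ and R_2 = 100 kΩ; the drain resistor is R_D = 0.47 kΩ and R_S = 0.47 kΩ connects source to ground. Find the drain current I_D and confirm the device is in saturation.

V_G = V_DD·R_2/(R_1+R_2) = 18×100/320 = 5.62 V.
Assume saturation: I_D = (k_n/2)(V_GS − V_t)² with V_GS = V_G − I_D·R_S = 5.62 − 0.47·I_D.
Substituting gives 0.232·I_D² − 4.58·I_D + 13.8 = 0, with roots I_D = 3.71 or 16 mA.
The root I_D = 16 mA gives V_GS = -1.91 V ≤ V_t, so take I_D = 3.71 mA.
Then V_GS = 3.88 V and V_DS = V_DD − I_D(R_D+R_S) = 18 − 3.71×0.94 = 14.5 V.
Saturation requires V_DS ≥ V_GS − V_t = 1.88 V; 14.5 ≥ 1.88 ✓.

I_D ≈ 3.7 mA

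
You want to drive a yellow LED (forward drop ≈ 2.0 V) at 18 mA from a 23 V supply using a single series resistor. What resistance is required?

The resistor drops V_S − V_D = 23 − 2.0 = 21 V at 18 mA.
R = 21 V / 18 mA = 1.17 kΩ.

R ≈ 1.2 kΩ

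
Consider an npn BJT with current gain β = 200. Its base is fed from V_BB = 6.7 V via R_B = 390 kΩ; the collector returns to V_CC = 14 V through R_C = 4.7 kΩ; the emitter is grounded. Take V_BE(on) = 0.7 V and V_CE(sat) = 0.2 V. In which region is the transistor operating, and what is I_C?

Assume active: I_B = (6.7 − 0.7)/390 = 0.0154 mA, giving I_C = β·I_B = 3.08 mA.
But then V_CE = 14 − 3.08×4.7 = -0.462 V < V_CE(sat) = 0.2 V — impossible in the active region.
So the transistor is saturated. With V_CE = 0.2 V, I_C = (V_CC − 0.2)/R_C = 13.8/4.7 = 2.94 mA.
Check: β·I_B = 3.08 mA > I_C = 2.94 mA, confirming saturation.

saturation; I_C ≈ 2.9 mA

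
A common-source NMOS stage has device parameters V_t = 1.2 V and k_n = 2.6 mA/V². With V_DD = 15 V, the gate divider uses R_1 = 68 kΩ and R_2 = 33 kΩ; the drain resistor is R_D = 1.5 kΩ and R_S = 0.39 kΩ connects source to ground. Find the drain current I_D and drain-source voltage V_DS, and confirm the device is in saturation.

V_G = V_DD·R_2/(R_1+R_2) = 15×33/101 = 4.9 V.
Assume saturation: I_D = (k_n/2)(V_GS − V_t)² with V_GS = V_G − I_D·R_S = 4.9 − 0.39·I_D.
Substituting gives 0.198·I_D² − 4.75·I_D + 17.8 = 0, with roots I_D = 4.64 or 19.4 mA.
The root I_D = 19.4 mA gives V_GS = -2.66 V ≤ V_t, so take I_D = 4.64 mA.
Then V_GS = 3.09 V and V_DS = V_DD − I_D(R_D+R_S) = 15 − 4.64×1.89 = 6.22 V.
Saturation requires V_DS ≥ V_GS − V_t = 1.89 V; 6.22 ≥ 1.89 ✓.

I_D ≈ 4.6 mA, V_DS ≈ 6.2 V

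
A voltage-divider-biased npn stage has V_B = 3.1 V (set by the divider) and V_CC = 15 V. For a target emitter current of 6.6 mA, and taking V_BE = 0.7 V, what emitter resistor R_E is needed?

R_E ≈ 0.36 kΩ

V_E = V_B − V_BE = 3.1 − 0.7 = 2.4 V.
R_E = V_E / I_E = 2.4 / 6.6 = 0.364 kΩ.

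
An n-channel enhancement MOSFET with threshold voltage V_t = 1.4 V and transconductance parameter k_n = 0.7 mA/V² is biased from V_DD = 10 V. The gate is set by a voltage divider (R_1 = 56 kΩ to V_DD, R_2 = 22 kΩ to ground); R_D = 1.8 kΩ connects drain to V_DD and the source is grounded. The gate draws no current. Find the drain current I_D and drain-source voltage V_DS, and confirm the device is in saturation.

V_G = V_DD·R_2/(R_1+R_2) = 10×22/78 = 2.82 V. With the source grounded, V_GS = V_G = 2.82 V.
Assume saturation: I_D = (k_n/2)(V_GS − V_t)² = (0.7/2)×(2.82 − 1.4)² = 0.35×1.42² = 0.706 mA.
V_DS = V_DD − I_D·R_D = 10 − 0.706×1.8 = 8.73 V.
Saturation requires V_DS ≥ V_GS − V_t = 1.42 V; 8.73 ≥ 1.42 ✓.

I_D ≈ 0.71 mA, V_DS ≈ 8.7 V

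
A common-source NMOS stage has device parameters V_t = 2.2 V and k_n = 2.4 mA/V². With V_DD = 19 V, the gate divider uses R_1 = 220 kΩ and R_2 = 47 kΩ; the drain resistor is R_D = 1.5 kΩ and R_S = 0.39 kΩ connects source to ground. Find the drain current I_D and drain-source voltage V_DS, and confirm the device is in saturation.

I_D ≈ 0.82 mA, V_DS ≈ 17 V

V_G = V_DD·R_2/(R_1+R_2) = 19×47/267 = 3.34 V.
Assume saturation: I_D = (k_n/2)(V_GS − V_t)² with V_GS = V_G − I_D·R_S = 3.34 − 0.39·I_D.
Substituting gives 0.183·I_D² − 2.07·I_D + 1.57 = 0, with roots I_D = 0.818 or 10.5 mA.
The root I_D = 10.5 mA gives V_GS = -0.762 V ≤ V_t, so take I_D = 0.818 mA.
Then V_GS = 3.03 V and V_DS = V_DD − I_D(R_D+R_S) = 19 − 0.818×1.89 = 17.5 V.
Saturation requires V_DS ≥ V_GS − V_t = 0.826 V; 17.5 ≥ 0.826 ✓.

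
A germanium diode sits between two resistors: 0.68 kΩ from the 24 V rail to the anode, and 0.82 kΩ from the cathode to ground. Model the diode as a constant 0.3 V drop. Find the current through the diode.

The two resistors are in series with the diode, so KVL gives 24 = I·0.68 + 0.3 + I·0.82.
I = (24 − 0.3) / (0.68 + 0.82) kΩ = 23.7 / 1.5 = 15.8 mA.

I ≈ 16 mA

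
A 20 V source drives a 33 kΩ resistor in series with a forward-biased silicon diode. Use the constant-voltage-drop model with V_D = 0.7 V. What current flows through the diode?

KVL around the loop: 20 = V_D + I·R = 0.7 + I × 33 kΩ.
So I = (20 − 0.7) / 33 kΩ = 19.3 / 33 = 0.585 mA.

I ≈ 0.58 mA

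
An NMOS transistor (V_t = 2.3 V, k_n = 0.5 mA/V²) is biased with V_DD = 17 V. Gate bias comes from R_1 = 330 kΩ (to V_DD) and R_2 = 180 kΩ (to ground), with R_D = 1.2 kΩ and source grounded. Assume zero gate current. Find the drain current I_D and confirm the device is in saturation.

I_D ≈ 3.4 mA

V_G = V_DD·R_2/(R_1+R_2) = 17×180/510 = 6 V. With the source grounded, V_GS = V_G = 6 V.
Assume saturation: I_D = (k_n/2)(V_GS − V_t)² = (0.5/2)×(6 − 2.3)² = 0.25×3.7² = 3.42 mA.
V_DS = V_DD − I_D·R_D = 17 − 3.42×1.2 = 12.9 V.
Saturation requires V_DS ≥ V_GS − V_t = 3.7 V; 12.9 ≥ 3.7 ✓.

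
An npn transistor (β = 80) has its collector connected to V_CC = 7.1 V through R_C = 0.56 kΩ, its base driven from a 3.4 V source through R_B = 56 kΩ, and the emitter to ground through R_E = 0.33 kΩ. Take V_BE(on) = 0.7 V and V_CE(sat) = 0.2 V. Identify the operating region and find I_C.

active; I_C ≈ 2.6 mA

Assume active. Base-emitter loop: I_B = (V_BB − V_BE)/(R_B + (β+1)R_E) = (3.4 − 0.7)/(56 + 81×0.33) = 0.0326 mA.
I_C = β·I_B = 80×0.0326 = 2.61 mA.
V_CE = V_CC − I_C·R_C − I_E·R_E = 7.1 − 2.61×0.56 − 2.64×0.33 = 4.77 V > V_CE(sat), so the active-region assumption holds.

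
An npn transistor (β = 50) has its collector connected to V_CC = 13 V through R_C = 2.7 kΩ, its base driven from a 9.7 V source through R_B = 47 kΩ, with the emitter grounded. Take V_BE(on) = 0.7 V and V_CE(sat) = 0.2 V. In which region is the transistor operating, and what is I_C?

saturation; I_C ≈ 4.7 mA

Assume active: I_B = (9.7 − 0.7)/47 = 0.191 mA, giving I_C = β·I_B = 9.57 mA.
But then V_CE = 13 − 9.57×2.7 = -12.9 V < V_CE(sat) = 0.2 V — impossible in the active region.
So the transistor is saturated. With V_CE = 0.2 V, I_C = (V_CC − 0.2)/R_C = 12.8/2.7 = 4.74 mA.
Check: β·I_B = 9.57 mA > I_C = 4.74 mA, confirming saturation.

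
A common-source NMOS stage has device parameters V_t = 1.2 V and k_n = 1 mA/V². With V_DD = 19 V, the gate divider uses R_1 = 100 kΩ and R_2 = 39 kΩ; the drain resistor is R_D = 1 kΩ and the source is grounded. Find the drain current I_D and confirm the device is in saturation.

V_G = V_DD·R_2/(R_1+R_2) = 19×39/139 = 5.33 V. With the source grounded, V_GS = V_G = 5.33 V.
Assume saturation: I_D = (k_n/2)(V_GS − V_t)² = (1/2)×(5.33 − 1.2)² = 0.5×4.13² = 8.53 mA.
V_DS = V_DD − I_D·R_D = 19 − 8.53×1 = 10.5 V.
Saturation requires V_DS ≥ V_GS − V_t = 4.13 V; 10.5 ≥ 4.13 ✓.

I_D ≈ 8.5 mA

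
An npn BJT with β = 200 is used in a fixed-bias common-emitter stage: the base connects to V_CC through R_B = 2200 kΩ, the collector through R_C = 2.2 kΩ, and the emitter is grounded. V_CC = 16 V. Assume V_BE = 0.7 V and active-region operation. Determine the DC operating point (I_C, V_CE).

I_C ≈ 1.4 mA, V_CE ≈ 13 V

Base loop: V_CC = I_B·R_B + V_BE, so I_B = (16 − 0.7)/2200 kΩ = 0.00695 mA.
In the active region I_C = β·I_B = 200 × 0.00695 = 1.39 mA.
Collector loop: V_CE = V_CC − I_C·R_C = 16 − 1.39×2.2 = 12.9 V.
Since V_CE = 12.9 V > V_CE(sat) ≈ 0.2 V, the transistor is in the active region as assumed.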